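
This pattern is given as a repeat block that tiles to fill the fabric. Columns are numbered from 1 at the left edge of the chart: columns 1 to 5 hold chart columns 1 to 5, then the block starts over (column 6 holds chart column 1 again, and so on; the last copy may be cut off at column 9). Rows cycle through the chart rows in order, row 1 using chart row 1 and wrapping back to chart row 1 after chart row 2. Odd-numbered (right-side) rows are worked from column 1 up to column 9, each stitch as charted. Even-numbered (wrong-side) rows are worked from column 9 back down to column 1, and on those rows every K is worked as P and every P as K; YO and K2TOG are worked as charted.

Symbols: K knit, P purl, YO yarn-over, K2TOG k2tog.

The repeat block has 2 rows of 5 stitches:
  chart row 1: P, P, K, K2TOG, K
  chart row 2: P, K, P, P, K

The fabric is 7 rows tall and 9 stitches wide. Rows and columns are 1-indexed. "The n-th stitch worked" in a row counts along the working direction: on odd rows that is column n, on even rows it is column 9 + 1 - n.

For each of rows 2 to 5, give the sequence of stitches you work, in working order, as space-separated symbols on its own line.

Row 2: chart row 2, WS - tiled (columns 1-9): P K P P K P K P P; work from column 9 back to 1 with K<->P swapped.
Row 3: chart row 1, RS - tile across columns 1-9 and work as-is.
Row 4: chart row 2, WS - tiled (columns 1-9): P K P P K P K P P; work from column 9 back to 1 with K<->P swapped.
Row 5: chart row 1, RS - tile across columns 1-9 and work as-is.

Rows as worked:
K K P K P K K P K
P P K K2TOG K P P K K2TOG
K K P K P K K P K
P P K K2TOG K P P K K2TOG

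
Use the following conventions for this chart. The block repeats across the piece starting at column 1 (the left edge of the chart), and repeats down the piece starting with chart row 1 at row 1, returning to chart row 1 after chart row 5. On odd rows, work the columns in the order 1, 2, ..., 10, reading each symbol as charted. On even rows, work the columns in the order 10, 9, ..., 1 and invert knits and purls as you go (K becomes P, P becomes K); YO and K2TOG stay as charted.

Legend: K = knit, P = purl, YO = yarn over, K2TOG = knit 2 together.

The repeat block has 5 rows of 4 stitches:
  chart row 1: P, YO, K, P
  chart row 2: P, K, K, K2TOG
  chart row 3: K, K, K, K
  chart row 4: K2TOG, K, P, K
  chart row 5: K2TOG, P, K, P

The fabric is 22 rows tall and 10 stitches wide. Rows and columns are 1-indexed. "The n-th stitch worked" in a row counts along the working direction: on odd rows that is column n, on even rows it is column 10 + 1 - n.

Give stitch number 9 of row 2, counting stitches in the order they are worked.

For row 2: chart row = ((2-1) mod 5) + 1 = 2; this is a WS (even) row.
Chart row 2 tiled across columns 1-10: P K K K2TOG P K K K2TOG P K
WS: work from column 10 back to column 1 (reverse the tiled row), swapping K<->P (YO and K2TOG unchanged).
Row 2 as worked: P K K2TOG P P K K2TOG P P K
Stitch 9 in working order -> P

Stitch:
P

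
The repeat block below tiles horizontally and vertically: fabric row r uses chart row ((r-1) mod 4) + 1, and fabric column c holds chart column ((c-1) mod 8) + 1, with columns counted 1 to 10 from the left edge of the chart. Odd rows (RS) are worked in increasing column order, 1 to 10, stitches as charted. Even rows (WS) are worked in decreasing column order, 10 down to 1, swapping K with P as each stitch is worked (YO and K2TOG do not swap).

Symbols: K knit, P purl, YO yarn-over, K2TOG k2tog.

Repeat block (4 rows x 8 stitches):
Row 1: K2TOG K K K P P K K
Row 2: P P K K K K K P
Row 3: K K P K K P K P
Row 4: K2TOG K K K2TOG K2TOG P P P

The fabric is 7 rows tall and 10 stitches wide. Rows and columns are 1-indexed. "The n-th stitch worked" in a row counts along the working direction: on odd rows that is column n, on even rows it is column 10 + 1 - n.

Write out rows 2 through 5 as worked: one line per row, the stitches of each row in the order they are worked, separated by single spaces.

Row 2: chart row 2, WS - tiled (columns 1-10): P P K K K K K P P P; work from column 10 back to 1 with K<->P swapped.
Row 3: chart row 3, RS - tile across columns 1-10 and work as-is.
Row 4: chart row 4, WS - tiled (columns 1-10): K2TOG K K K2TOG K2TOG P P P K2TOG K; work from column 10 back to 1 with K<->P swapped.
Row 5: chart row 1, RS - tile across columns 1-10 and work as-is.

== ROWS AS WORKED ==
K K K P P P P P K K
K K P K K P K P K K
P K2TOG K K K K2TOG K2TOG P P K2TOG
K2TOG K K K P P K K K2TOG K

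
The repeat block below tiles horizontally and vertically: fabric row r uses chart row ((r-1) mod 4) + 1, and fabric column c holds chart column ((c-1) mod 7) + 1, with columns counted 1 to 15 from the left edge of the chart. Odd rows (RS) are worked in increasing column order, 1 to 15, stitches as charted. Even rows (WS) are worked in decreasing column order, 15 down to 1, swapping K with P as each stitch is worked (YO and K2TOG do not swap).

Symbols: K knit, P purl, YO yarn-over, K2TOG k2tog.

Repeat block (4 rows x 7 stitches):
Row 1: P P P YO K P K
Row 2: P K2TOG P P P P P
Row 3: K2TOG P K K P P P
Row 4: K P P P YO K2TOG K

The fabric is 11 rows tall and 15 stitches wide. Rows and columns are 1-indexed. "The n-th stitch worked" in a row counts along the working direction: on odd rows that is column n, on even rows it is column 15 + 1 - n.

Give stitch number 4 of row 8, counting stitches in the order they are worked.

Stitch:
YO

Derivation:
Row 8: (8-1) mod 4 = 3, so use chart row 4. Even row -> WS.
Chart row 4 tiled across columns 1-15: K P P P YO K2TOG K K P P P YO K2TOG K K
Wrong side: read the tiled row from column 15 down to 1 and exchange K with P (leave YO, K2TOG).
Row 8 as worked: P P K2TOG YO K K K P P K2TOG YO K K K P
Counting 4 along the worked row gives YO.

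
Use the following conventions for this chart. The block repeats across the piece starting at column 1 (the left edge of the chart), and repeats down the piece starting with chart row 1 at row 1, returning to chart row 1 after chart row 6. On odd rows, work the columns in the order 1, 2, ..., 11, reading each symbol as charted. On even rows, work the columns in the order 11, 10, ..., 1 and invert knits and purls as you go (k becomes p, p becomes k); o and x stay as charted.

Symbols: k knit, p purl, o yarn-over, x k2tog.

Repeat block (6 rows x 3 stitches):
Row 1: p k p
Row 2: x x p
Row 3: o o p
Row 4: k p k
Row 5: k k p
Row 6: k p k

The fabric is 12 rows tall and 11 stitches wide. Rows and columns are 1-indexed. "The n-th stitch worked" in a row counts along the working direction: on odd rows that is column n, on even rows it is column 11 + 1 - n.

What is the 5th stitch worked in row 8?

Result:
x

Derivation:
For row 8: chart row = ((8-1) mod 6) + 1 = 2; this is a WS (even) row.
Chart row 2 tiled across columns 1-11: x x p x x p x x p x x
WS: work from column 11 back to column 1 (reverse the tiled row), swapping k<->p (o and x unchanged).
Row 8 as worked: x x k x x k x x k x x
Stitch 5 in working order -> x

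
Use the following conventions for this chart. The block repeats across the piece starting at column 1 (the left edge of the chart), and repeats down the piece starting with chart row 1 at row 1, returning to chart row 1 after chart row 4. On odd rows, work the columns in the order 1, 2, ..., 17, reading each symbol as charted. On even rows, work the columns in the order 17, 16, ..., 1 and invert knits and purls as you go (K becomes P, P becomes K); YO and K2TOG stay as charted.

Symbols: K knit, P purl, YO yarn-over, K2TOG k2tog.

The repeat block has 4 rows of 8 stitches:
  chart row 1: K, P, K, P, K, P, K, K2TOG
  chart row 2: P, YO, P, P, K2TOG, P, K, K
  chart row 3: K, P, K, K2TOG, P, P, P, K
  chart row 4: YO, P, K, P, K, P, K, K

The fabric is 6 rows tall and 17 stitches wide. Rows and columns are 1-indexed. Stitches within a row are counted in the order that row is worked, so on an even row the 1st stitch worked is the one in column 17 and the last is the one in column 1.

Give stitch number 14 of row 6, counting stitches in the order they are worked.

For row 6: chart row = ((6-1) mod 4) + 1 = 2; this is a WS (even) row.
Chart row 2 tiled across columns 1-17: P YO P P K2TOG P K K P YO P P K2TOG P K K P
Wrong side: read the tiled row from column 17 down to 1 and exchange K with P (leave YO, K2TOG).
Row 6 as worked: K P P K K2TOG K K YO K P P K K2TOG K K YO K
Stitch 14 in working order -> K

== STITCH ==
K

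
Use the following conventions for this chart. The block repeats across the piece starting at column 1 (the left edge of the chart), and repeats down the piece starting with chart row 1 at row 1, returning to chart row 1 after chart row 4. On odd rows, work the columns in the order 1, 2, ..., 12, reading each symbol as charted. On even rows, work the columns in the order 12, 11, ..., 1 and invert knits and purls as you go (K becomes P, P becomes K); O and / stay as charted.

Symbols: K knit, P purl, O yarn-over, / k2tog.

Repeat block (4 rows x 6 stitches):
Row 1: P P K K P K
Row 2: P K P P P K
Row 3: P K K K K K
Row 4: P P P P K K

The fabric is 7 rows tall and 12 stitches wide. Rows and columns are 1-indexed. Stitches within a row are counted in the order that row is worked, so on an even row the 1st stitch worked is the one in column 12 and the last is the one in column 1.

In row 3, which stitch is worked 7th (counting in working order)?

Row 3 uses chart row ((3-1) mod 4)+1 = 3. Row 3 is odd, so RS.
Chart row 3 tiled across columns 1-12: P K K K K K P K K K K K
RS row: no reversal, no swap; stitch n worked = column n.
Stitch 7 in working order -> P

== STITCH ==
P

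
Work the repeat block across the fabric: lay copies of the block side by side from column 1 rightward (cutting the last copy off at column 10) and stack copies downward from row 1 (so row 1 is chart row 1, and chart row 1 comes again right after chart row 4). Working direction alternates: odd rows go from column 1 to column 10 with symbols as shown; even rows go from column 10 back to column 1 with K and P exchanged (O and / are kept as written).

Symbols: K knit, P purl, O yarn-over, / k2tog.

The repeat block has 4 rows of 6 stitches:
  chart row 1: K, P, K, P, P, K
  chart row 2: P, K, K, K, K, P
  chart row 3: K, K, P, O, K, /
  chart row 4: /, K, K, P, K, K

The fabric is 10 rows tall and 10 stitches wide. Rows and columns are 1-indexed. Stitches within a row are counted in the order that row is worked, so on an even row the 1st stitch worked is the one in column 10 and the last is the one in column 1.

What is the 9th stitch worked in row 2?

Row 2: (2-1) mod 4 = 1, so use chart row 2. Even row -> WS.
Chart row 2 tiled across columns 1-10: P K K K K P P K K K
WS row: flip the tiled sequence (start at column 10) and apply K<->P; O and / stay.
Row 2 as worked: P P P K K P P P P K
Counting 9 along the worked row gives P.

== STITCH ==
P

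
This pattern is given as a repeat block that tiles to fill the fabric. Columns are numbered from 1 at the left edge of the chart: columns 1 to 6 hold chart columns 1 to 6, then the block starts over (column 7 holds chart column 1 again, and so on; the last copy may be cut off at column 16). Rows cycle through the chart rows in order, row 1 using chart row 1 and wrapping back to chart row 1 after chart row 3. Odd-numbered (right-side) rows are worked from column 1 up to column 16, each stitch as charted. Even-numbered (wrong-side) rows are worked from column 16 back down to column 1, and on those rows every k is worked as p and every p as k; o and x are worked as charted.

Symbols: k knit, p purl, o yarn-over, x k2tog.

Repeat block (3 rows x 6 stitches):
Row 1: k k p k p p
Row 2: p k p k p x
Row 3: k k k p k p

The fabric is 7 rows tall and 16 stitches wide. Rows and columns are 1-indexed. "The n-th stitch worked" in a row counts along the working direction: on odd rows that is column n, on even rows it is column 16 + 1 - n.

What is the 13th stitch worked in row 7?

Row 7: (7-1) mod 3 = 0, so use chart row 1. Odd row -> RS.
Chart row 1 tiled across columns 1-16: k k p k p p k k p k p p k k p k
RS: work column 1 to column 16, symbols as charted — the tiled row is the row as worked.
The 13th stitch worked is k.

Stitch:
k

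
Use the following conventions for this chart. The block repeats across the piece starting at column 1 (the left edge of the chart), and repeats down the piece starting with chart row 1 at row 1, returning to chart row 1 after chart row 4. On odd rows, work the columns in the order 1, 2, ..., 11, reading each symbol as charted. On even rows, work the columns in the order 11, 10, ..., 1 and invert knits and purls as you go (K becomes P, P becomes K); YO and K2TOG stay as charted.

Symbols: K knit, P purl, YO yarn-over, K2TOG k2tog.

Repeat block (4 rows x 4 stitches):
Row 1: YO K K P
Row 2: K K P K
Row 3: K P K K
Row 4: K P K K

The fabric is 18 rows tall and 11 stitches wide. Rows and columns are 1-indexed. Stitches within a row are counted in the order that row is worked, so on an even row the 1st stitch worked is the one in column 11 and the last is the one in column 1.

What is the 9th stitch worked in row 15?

Row 15 uses chart row ((15-1) mod 4)+1 = 3. Row 15 is odd, so RS.
Chart row 3 tiled across columns 1-11: K P K K K P K K K P K
Right side: take the tiled row as-is (worked left to right from column 1).
Counting 9 along the worked row gives K.

== STITCH ==
K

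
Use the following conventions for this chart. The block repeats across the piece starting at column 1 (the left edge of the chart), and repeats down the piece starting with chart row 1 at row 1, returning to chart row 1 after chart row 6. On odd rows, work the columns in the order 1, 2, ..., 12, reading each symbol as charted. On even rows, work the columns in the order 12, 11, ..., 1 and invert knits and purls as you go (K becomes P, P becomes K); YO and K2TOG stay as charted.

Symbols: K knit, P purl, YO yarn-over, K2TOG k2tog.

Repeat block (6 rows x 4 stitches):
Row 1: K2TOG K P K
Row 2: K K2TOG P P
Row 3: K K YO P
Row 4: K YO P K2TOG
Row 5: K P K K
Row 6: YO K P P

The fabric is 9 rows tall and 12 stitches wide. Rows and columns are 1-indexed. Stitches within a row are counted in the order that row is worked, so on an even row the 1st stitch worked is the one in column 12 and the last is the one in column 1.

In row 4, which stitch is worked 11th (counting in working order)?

Row 4 uses chart row ((4-1) mod 6)+1 = 4. Row 4 is even, so WS.
Chart row 4 tiled across columns 1-12: K YO P K2TOG K YO P K2TOG K YO P K2TOG
WS row: flip the tiled sequence (start at column 12) and apply K<->P; YO and K2TOG stay.
Row 4 as worked: K2TOG K YO P K2TOG K YO P K2TOG K YO P
The 11th stitch worked is YO.

Result:
YO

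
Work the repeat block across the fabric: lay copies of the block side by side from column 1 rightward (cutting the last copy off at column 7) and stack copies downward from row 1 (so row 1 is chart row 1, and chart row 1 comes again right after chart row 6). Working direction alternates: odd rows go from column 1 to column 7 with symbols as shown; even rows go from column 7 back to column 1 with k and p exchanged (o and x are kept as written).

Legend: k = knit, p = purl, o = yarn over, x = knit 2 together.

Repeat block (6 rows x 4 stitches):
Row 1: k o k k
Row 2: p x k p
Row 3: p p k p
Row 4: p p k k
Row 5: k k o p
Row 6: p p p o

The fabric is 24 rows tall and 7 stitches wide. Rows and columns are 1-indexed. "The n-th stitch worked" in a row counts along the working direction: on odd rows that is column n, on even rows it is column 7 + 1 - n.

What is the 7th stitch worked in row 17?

Row 17 uses chart row ((17-1) mod 6)+1 = 5. Row 17 is odd, so RS.
Chart row 5 tiled across columns 1-7: k k o p k k o
RS row: no reversal, no swap; stitch n worked = column n.
The 7th stitch worked is o.

Result:
o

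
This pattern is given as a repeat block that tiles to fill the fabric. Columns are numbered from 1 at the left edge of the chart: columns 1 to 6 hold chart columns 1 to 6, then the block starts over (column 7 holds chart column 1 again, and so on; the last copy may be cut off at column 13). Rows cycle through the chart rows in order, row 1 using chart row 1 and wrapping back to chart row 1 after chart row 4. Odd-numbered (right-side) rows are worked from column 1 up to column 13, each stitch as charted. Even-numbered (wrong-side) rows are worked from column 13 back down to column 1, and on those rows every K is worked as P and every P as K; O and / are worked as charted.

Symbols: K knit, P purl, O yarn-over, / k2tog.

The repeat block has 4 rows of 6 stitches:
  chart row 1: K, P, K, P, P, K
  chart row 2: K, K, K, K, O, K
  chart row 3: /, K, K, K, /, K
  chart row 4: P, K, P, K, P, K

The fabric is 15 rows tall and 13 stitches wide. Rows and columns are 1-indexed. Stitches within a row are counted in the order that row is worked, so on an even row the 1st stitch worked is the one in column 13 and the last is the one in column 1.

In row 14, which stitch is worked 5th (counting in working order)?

Row 14 uses chart row ((14-1) mod 4)+1 = 2. Row 14 is even, so WS.
Chart row 2 tiled across columns 1-13: K K K K O K K K K K O K K
WS row: flip the tiled sequence (start at column 13) and apply K<->P; O and / stay.
Row 14 as worked: P P O P P P P P O P P P P
Counting 5 along the worked row gives P.

== STITCH ==
P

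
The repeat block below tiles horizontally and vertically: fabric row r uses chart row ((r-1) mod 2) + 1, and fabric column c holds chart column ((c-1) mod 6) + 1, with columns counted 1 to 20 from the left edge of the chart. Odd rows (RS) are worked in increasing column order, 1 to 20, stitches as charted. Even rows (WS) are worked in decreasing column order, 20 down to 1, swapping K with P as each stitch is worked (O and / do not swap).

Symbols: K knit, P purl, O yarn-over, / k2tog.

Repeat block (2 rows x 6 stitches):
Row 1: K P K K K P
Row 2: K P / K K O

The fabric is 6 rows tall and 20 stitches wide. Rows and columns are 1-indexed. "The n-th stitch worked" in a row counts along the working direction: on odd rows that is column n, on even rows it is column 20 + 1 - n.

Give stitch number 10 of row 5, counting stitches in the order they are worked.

== STITCH ==
K

Derivation:
For row 5: chart row = ((5-1) mod 2) + 1 = 1; this is a RS (odd) row.
Chart row 1 tiled across columns 1-20: K P K K K P K P K K K P K P K K K P K P
RS row: no reversal, no swap; stitch n worked = column n.
Counting 10 along the worked row gives K.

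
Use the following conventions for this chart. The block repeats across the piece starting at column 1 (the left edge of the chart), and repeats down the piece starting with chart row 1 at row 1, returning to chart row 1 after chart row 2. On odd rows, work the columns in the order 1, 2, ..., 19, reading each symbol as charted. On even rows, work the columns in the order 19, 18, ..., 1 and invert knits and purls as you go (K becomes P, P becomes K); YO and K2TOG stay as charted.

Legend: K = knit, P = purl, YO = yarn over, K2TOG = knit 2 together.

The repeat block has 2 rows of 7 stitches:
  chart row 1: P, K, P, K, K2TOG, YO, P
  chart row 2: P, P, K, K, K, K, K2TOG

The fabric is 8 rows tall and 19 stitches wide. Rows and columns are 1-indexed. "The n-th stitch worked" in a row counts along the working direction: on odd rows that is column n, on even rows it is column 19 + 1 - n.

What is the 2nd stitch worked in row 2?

For row 2: chart row = ((2-1) mod 2) + 1 = 2; this is a WS (even) row.
Chart row 2 tiled across columns 1-19: P P K K K K K2TOG P P K K K K K2TOG P P K K K
WS: work from column 19 back to column 1 (reverse the tiled row), swapping K<->P (YO and K2TOG unchanged).
Row 2 as worked: P P P K K K2TOG P P P P K K K2TOG P P P P K K
The 2nd stitch worked is P.

Stitch:
P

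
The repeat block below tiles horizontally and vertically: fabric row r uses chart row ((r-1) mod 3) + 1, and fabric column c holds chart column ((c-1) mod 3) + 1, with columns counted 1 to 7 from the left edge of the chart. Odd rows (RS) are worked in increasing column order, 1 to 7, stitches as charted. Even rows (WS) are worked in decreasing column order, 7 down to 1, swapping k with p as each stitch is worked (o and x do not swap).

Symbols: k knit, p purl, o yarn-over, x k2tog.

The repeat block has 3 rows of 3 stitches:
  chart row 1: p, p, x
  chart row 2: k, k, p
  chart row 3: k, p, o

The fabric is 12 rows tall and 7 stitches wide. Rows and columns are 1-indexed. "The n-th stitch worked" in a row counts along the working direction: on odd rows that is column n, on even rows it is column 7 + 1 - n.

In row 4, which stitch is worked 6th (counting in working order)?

== STITCH ==
k

Derivation:
Row 4: (4-1) mod 3 = 0, so use chart row 1. Even row -> WS.
Chart row 1 tiled across columns 1-7: p p x p p x p
Wrong side: read the tiled row from column 7 down to 1 and exchange k with p (leave o, x).
Row 4 as worked: k x k k x k k
Stitch 6 in working order -> k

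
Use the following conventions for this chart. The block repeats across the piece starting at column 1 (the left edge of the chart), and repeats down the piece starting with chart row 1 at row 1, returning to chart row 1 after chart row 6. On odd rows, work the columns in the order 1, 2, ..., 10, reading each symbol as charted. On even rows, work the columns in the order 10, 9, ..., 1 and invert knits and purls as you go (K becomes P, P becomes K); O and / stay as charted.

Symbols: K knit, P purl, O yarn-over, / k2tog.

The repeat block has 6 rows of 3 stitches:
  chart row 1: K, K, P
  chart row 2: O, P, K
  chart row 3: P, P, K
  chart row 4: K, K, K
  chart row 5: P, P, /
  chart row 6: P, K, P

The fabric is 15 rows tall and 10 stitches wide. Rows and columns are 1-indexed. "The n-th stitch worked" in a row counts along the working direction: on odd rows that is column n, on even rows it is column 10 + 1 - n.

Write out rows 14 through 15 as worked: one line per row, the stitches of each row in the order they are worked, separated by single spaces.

Result:
O P K O P K O P K O
P P K P P K P P K P

Derivation:
Row 14: chart row 2, WS - tiled (columns 1-10): O P K O P K O P K O; work from column 10 back to 1 with K<->P swapped.
Row 15: chart row 3, RS - tile across columns 1-10 and work as-is.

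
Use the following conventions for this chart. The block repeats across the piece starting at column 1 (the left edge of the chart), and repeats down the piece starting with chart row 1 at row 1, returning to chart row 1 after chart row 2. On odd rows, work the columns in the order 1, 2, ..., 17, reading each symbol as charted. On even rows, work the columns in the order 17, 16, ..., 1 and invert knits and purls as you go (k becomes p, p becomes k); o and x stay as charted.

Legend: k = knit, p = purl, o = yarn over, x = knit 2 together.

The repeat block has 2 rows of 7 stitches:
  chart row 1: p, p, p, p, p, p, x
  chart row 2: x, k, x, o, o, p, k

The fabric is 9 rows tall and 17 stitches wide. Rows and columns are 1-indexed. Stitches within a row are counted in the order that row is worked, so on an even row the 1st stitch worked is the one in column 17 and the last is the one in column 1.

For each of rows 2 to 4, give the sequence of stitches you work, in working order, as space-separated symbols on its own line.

Row 2: chart row 2, WS - tiled (columns 1-17): x k x o o p k x k x o o p k x k x; work from column 17 back to 1 with k<->p swapped.
Row 3: chart row 1, RS - tile across columns 1-17 and work as-is.
Row 4: chart row 2, WS - tiled (columns 1-17): x k x o o p k x k x o o p k x k x; work from column 17 back to 1 with k<->p swapped.

Rows as worked:
x p x p k o o x p x p k o o x p x
p p p p p p x p p p p p p x p p p
x p x p k o o x p x p k o o x p x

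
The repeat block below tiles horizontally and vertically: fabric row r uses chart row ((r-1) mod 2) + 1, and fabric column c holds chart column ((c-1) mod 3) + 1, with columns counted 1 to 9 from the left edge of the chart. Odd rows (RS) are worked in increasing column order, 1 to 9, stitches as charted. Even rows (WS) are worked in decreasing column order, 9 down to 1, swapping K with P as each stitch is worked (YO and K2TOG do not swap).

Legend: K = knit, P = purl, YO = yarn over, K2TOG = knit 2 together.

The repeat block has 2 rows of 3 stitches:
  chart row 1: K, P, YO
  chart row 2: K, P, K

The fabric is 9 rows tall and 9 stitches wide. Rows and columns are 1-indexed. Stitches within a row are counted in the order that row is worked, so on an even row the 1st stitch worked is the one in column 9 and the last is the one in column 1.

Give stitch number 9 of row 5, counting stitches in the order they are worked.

Row 5: (5-1) mod 2 = 0, so use chart row 1. Odd row -> RS.
Chart row 1 tiled across columns 1-9: K P YO K P YO K P YO
RS: work column 1 to column 9, symbols as charted — the tiled row is the row as worked.
Counting 9 along the worked row gives YO.

Result:
YO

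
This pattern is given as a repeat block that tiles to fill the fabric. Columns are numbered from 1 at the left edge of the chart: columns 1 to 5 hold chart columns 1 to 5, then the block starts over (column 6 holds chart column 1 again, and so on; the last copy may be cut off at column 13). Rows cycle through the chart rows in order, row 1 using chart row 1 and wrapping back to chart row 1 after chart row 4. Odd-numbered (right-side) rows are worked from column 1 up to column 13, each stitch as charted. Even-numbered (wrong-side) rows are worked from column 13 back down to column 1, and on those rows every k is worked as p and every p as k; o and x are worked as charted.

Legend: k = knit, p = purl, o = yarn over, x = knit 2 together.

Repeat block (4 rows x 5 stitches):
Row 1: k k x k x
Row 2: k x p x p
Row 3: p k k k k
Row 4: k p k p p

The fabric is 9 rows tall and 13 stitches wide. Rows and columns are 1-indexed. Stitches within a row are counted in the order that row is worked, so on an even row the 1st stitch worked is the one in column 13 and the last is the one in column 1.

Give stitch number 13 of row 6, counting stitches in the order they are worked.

For row 6: chart row = ((6-1) mod 4) + 1 = 2; this is a WS (even) row.
Chart row 2 tiled across columns 1-13: k x p x p k x p x p k x p
WS row: flip the tiled sequence (start at column 13) and apply k<->p; o and x stay.
Row 6 as worked: k x p k x k x p k x k x p
Counting 13 along the worked row gives p.

Result:
p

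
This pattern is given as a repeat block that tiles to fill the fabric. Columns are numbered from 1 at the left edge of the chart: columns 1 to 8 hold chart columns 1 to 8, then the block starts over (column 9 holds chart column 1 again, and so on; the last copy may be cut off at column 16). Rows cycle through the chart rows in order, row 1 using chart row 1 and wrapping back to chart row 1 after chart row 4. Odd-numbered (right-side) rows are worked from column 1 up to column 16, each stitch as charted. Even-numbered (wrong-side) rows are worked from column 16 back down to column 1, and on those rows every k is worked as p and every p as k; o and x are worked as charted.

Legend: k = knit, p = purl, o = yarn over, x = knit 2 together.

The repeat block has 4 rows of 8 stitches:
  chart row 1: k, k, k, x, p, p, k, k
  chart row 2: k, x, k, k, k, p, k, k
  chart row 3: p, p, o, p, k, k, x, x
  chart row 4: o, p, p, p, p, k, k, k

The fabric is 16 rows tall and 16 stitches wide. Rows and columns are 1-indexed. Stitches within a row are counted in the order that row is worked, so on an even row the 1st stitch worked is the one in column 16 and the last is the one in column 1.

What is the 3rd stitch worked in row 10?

Stitch:
k

Derivation:
Row 10: (10-1) mod 4 = 1, so use chart row 2. Even row -> WS.
Chart row 2 tiled across columns 1-16: k x k k k p k k k x k k k p k k
WS: work from column 16 back to column 1 (reverse the tiled row), swapping k<->p (o and x unchanged).
Row 10 as worked: p p k p p p x p p p k p p p x p
The 3rd stitch worked is k.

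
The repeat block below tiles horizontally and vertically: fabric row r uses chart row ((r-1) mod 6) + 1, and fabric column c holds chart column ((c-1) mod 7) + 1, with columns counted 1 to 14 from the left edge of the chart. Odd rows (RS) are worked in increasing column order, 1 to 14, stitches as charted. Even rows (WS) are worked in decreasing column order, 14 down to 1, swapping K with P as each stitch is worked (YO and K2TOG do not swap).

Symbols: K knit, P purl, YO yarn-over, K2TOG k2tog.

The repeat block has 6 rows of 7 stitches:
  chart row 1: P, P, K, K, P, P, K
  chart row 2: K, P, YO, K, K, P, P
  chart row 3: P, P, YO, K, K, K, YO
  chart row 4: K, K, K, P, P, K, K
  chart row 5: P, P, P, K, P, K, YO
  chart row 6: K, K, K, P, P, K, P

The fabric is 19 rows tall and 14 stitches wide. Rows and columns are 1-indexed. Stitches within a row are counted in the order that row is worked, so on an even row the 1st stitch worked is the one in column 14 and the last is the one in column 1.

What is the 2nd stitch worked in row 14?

== STITCH ==
K

Derivation:
Row 14 uses chart row ((14-1) mod 6)+1 = 2. Row 14 is even, so WS.
Chart row 2 tiled across columns 1-14: K P YO K K P P K P YO K K P P
WS row: flip the tiled sequence (start at column 14) and apply K<->P; YO and K2TOG stay.
Row 14 as worked: K K P P YO K P K K P P YO K P
The 2nd stitch worked is K.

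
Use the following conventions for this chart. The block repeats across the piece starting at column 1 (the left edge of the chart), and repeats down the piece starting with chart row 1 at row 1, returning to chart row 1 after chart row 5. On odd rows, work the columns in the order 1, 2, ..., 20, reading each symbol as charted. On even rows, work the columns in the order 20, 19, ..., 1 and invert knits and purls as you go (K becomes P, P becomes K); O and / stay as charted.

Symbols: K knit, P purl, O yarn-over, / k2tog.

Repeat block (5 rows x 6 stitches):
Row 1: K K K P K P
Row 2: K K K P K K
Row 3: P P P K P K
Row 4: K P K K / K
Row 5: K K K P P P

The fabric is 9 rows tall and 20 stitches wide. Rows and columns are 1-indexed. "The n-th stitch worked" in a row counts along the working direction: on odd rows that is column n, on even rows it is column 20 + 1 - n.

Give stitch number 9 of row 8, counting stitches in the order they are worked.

Stitch:
P

Derivation:
Row 8: (8-1) mod 5 = 2, so use chart row 3. Even row -> WS.
Chart row 3 tiled across columns 1-20: P P P K P K P P P K P K P P P K P K P P
WS: work from column 20 back to column 1 (reverse the tiled row), swapping K<->P (O and / unchanged).
Row 8 as worked: K K P K P K K K P K P K K K P K P K K K
The 9th stitch worked is P.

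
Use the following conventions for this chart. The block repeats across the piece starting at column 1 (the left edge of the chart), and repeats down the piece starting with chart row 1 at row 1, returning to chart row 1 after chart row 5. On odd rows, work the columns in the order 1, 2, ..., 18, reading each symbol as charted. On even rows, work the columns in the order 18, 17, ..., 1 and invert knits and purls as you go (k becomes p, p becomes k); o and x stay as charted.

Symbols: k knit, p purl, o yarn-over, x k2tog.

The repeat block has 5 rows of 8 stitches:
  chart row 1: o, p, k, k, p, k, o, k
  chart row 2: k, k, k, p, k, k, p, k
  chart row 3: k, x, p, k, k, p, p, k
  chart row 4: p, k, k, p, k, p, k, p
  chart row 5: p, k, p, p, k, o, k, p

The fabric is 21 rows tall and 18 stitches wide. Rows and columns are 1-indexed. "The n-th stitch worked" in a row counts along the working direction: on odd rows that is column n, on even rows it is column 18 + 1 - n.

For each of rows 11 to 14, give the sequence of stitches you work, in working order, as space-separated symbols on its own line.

Row 11: chart row 1, RS - tile across columns 1-18 and work as-is.
Row 12: chart row 2, WS - tiled (columns 1-18): k k k p k k p k k k k p k k p k k k; work from column 18 back to 1 with k<->p swapped.
Row 13: chart row 3, RS - tile across columns 1-18 and work as-is.
Row 14: chart row 4, WS - tiled (columns 1-18): p k k p k p k p p k k p k p k p p k; work from column 18 back to 1 with k<->p swapped.

Result:
o p k k p k o k o p k k p k o k o p
p p p k p p k p p p p k p p k p p p
k x p k k p p k k x p k k p p k k x
p k k p k p k p p k k p k p k p p k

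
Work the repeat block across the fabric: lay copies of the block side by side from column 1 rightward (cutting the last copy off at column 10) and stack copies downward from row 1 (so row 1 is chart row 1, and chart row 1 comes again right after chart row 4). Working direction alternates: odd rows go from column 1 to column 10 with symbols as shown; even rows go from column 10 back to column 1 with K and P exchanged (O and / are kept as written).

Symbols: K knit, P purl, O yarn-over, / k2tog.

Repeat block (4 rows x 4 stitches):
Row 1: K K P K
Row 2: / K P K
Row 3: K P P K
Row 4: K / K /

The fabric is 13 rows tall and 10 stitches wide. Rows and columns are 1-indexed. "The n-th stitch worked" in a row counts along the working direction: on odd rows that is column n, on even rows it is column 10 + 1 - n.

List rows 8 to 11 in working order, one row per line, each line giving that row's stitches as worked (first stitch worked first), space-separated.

== ROWS AS WORKED ==
/ P / P / P / P / P
K K P K K K P K K K
P / P K P / P K P /
K P P K K P P K K P

Derivation:
Row 8: chart row 4, WS - tiled (columns 1-10): K / K / K / K / K /; work from column 10 back to 1 with K<->P swapped.
Row 9: chart row 1, RS - tile across columns 1-10 and work as-is.
Row 10: chart row 2, WS - tiled (columns 1-10): / K P K / K P K / K; work from column 10 back to 1 with K<->P swapped.
Row 11: chart row 3, RS - tile across columns 1-10 and work as-is.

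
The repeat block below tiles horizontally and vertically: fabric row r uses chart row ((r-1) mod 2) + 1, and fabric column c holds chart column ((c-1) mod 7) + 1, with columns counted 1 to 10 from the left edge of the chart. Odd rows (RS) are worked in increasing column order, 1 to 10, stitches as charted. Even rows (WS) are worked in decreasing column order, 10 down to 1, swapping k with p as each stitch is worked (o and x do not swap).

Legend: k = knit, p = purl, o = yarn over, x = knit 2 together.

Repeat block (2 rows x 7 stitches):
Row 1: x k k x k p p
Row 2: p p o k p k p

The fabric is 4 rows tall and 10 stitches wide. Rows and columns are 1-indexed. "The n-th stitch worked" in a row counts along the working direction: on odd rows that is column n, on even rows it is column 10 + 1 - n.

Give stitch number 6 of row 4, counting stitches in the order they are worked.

Result:
k

Derivation:
Row 4 uses chart row ((4-1) mod 2)+1 = 2. Row 4 is even, so WS.
Chart row 2 tiled across columns 1-10: p p o k p k p p p o
WS row: flip the tiled sequence (start at column 10) and apply k<->p; o and x stay.
Row 4 as worked: o k k k p k p o k k
Counting 6 along the worked row gives k.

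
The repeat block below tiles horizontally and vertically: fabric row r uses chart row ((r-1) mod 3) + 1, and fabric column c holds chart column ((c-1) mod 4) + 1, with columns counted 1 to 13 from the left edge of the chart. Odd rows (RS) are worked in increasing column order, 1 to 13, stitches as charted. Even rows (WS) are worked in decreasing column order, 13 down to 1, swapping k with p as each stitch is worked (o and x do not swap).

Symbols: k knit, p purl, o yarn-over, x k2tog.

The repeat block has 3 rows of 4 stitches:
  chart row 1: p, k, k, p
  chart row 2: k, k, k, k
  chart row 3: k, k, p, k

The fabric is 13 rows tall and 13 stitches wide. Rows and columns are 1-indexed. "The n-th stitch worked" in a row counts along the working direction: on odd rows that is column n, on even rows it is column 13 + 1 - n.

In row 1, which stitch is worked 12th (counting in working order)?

Result:
p

Derivation:
Row 1: (1-1) mod 3 = 0, so use chart row 1. Odd row -> RS.
Chart row 1 tiled across columns 1-13: p k k p p k k p p k k p p
RS: work column 1 to column 13, symbols as charted — the tiled row is the row as worked.
The 12th stitch worked is p.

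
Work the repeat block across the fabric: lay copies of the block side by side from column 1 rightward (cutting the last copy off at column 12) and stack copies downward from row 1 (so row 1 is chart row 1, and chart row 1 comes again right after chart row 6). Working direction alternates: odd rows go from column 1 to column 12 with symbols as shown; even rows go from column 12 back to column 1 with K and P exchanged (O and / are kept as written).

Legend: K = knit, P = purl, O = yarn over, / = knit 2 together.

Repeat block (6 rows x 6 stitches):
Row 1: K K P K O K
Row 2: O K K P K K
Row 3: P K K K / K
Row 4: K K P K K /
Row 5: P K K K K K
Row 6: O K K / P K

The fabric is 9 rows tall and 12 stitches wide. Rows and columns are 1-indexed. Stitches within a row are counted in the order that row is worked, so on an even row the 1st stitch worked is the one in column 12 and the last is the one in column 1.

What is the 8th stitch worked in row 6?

== STITCH ==
K

Derivation:
Row 6 uses chart row ((6-1) mod 6)+1 = 6. Row 6 is even, so WS.
Chart row 6 tiled across columns 1-12: O K K / P K O K K / P K
WS: work from column 12 back to column 1 (reverse the tiled row), swapping K<->P (O and / unchanged).
Row 6 as worked: P K / P P O P K / P P O
Stitch 8 in working order -> K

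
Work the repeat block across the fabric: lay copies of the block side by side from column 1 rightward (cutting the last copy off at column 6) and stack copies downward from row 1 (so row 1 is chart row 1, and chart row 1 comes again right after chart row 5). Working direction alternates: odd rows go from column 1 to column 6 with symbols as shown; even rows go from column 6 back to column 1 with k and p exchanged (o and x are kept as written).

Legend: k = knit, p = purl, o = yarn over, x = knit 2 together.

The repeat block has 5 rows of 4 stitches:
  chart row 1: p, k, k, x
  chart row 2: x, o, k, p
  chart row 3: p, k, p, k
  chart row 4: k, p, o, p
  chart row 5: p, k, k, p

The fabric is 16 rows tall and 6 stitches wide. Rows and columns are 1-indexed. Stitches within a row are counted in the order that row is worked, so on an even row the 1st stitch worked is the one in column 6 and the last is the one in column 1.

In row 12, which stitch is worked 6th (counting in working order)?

Row 12: (12-1) mod 5 = 1, so use chart row 2. Even row -> WS.
Chart row 2 tiled across columns 1-6: x o k p x o
Wrong side: read the tiled row from column 6 down to 1 and exchange k with p (leave o, x).
Row 12 as worked: o x k p o x
The 6th stitch worked is x.

Result:
x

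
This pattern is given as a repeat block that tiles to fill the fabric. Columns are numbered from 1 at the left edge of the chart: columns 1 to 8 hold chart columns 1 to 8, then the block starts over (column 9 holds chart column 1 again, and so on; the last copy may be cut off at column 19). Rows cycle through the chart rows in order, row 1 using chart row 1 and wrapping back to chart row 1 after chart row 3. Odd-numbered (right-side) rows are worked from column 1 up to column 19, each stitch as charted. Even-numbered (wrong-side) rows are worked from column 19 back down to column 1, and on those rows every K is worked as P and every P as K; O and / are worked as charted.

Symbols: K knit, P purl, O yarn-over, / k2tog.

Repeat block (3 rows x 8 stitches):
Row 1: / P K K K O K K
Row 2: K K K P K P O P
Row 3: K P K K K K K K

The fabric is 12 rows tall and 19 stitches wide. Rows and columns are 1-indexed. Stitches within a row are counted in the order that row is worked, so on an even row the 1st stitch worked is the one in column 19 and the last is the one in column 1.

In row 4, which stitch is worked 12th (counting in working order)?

Result:
P

Derivation:
Row 4: (4-1) mod 3 = 0, so use chart row 1. Even row -> WS.
Chart row 1 tiled across columns 1-19: / P K K K O K K / P K K K O K K / P K
WS: work from column 19 back to column 1 (reverse the tiled row), swapping K<->P (O and / unchanged).
Row 4 as worked: P K / P P O P P P K / P P O P P P K /
Stitch 12 in working order -> P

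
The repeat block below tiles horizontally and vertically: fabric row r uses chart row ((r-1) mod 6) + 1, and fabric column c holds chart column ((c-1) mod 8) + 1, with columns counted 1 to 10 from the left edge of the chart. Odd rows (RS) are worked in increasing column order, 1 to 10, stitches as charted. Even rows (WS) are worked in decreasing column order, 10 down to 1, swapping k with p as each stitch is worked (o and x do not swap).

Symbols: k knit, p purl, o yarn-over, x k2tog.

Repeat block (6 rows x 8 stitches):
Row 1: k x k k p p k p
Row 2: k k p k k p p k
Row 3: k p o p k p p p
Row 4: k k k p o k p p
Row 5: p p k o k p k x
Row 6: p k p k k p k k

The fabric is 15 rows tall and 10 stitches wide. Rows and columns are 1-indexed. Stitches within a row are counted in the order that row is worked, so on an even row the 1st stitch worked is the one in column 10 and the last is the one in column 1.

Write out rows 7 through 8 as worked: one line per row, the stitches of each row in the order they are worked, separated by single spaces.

Row 7: chart row 1, RS - tile across columns 1-10 and work as-is.
Row 8: chart row 2, WS - tiled (columns 1-10): k k p k k p p k k k; work from column 10 back to 1 with k<->p swapped.

Result:
k x k k p p k p k x
p p p k k p p k p p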